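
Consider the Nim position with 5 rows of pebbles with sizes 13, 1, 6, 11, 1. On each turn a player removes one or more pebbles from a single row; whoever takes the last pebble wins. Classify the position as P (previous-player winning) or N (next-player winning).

Compute the nim-sum pairwise:
13 XOR 1 = 12
12 XOR 6 = 10
10 XOR 11 = 1
1 XOR 1 = 0
The nim-sum is 0, so this is a P-position: the player to move is in a losing position under optimal play.

P-position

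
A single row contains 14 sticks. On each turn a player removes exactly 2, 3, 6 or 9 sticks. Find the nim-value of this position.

1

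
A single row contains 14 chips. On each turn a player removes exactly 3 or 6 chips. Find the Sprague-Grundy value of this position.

Grundy values for subtraction set {3, 6}:
g(0) = mex{} = 0
g(1) = mex{} = 0
g(2) = mex{} = 0
g(3) = mex{0} = 1
g(4) = mex{0} = 1
g(5) = mex{0} = 1
g(6) = mex{0,1} = 2
g(7) = mex{0,1} = 2
g(8) = mex{0,1} = 2
g(9) = mex{1,2} = 0
g(10) = mex{1,2} = 0
g(11) = mex{1,2} = 0
g(12) = mex{0,2} = 1
g(13) = mex{0,2} = 1
g(14) = mex{0,2} = 1
So g(14) = 1.

1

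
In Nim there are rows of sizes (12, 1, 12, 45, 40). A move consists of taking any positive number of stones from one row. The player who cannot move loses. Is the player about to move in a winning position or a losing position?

Write each in binary and XOR column by column:
  001100  (12)
  000001  (1)
  001100  (12)
  101101  (45)
  101000  (40)
  ------
  000100  (4)
The nim-sum is 4 ≠ 0, so this is an N-position: the player to move can win.

Winning position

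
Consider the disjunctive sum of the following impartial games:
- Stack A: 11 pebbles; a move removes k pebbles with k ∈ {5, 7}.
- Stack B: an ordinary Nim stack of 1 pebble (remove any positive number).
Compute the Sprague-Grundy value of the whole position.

3

For stack A, compute g(0), g(1), … with moves {5, 7}:
g(0) = mex{} = 0
g(1) = mex{} = 0
g(2) = mex{} = 0
g(3) = mex{} = 0
g(4) = mex{} = 0
g(5) = mex{0} = 1
g(6) = mex{0} = 1
g(7) = mex{0} = 1
g(8) = mex{0} = 1
g(9) = mex{0} = 1
g(10) = mex{0,1} = 2
g(11) = mex{0,1} = 2
So g(11) = 2.
Stack B is a plain Nim stack of size 1, so its Grundy value is 1.
By the Sprague-Grundy theorem, the Grundy value of a sum of independent games is the XOR of the component values.
Combined value = 2 XOR 1 = 3.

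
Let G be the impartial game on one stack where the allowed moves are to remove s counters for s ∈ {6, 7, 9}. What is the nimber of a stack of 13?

Grundy values for subtraction set {6, 7, 9}:
k:     0  1  2  3  4  5  6  7  8  9 10 11 12 13
g(k):  0  0  0  0  0  0  1  1  1  1  1  1  2  2
So g(13) = 2.

2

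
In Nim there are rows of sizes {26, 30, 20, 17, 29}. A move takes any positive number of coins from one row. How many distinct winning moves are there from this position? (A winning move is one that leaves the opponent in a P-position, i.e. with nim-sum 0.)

5

Nim-sum: 26 ^ 30 ^ 20 ^ 17 ^ 29 = 28.
The overall nim-sum is X = 28. A row of size p has a winning move iff p XOR X < p (reduce it to p XOR X).
  26: 26 XOR 28 = 6 < 26 — winning move (to 6).
  30: 30 XOR 28 = 2 < 30 — winning move (to 2).
  20: 20 XOR 28 = 8 < 20 — winning move (to 8).
  17: 17 XOR 28 = 13 < 17 — winning move (to 13).
  29: 29 XOR 28 = 1 < 29 — winning move (to 1).
That gives 5 winning moves.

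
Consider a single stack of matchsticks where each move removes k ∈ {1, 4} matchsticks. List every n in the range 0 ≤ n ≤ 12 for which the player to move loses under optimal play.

0, 2, 5, 7, 10, 12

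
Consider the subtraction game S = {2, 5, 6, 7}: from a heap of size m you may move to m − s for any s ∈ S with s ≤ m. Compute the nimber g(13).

0

Grundy values for subtraction set {2, 5, 6, 7}:
k:     0  1  2  3  4  5  6  7  8  9 10 11 12 13
g(k):  0  0  1  1  0  2  1  3  2  2  3  3  0  0
So g(13) = 0.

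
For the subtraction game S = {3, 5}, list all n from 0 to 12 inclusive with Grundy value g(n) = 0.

Build the Grundy sequence with g(k) = mex{g(k−s) : s ∈ {3, 5}, s ≤ k}:
k:     0  1  2  3  4  5  6  7  8  9 10 11 12
g(k):  0  0  0  1  1  1  2  2  0  0  0  1  1
The P-positions (g = 0) in 0..12 are 0, 1, 2, 8, 9, 10.

0, 1, 2, 8, 9, 10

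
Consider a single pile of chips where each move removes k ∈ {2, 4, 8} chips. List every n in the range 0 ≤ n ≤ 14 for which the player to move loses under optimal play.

0, 1, 6, 7, 12, 13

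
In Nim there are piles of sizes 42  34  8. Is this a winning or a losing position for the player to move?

In binary:
  101010  (42)
  100010  (34)
  001000  (8)
  ------
  000000  (0)
The nim-sum is 0, so this is a P-position: the player to move is in a losing position under optimal play.

Losing position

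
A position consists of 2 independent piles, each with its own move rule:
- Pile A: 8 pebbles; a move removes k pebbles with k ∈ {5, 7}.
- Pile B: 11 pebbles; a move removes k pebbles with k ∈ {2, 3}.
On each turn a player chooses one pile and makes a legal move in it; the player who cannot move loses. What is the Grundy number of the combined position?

1

Build the Grundy sequence for pile A with g(k) = mex{g(k−s) : s ∈ {5, 7}, s ≤ k}:
k:     0  1  2  3  4  5  6  7  8
g(k):  0  0  0  0  0  1  1  1  1
So g(8) = 1.
Grundy values for pile B (subtraction set {2, 3}):
k:     0  1  2  3  4  5  6  7  8  9 10 11
g(k):  0  0  1  1  2  0  0  1  1  2  0  0
So g(11) = 0.
By the Sprague-Grundy theorem, the Grundy value of a sum of independent games is the XOR of the component values.
Combined value = 1 ⊕ 0 = 1.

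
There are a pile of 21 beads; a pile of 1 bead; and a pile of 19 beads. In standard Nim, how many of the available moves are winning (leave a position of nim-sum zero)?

1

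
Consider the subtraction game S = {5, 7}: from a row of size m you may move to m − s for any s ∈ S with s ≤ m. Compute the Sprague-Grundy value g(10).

2

Compute g(0), g(1), … for moves {5, 7}:
g(0) = mex{} = 0
g(1) = mex{} = 0
g(2) = mex{} = 0
g(3) = mex{} = 0
g(4) = mex{} = 0
g(5) = mex{0} = 1
g(6) = mex{0} = 1
g(7) = mex{0} = 1
g(8) = mex{0} = 1
g(9) = mex{0} = 1
g(10) = mex{0,1} = 2
So g(10) = 2.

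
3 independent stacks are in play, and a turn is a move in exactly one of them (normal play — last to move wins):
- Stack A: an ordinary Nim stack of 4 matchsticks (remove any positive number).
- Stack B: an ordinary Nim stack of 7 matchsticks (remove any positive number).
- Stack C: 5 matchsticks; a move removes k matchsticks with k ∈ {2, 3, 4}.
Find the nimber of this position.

1

Stack A is a plain Nim stack of size 4, so its Grundy value is 4.
Stack B is a plain Nim stack of size 7, so its Grundy value is 7.
Grundy values for stack C (subtraction set {2, 3, 4}):
k:     0  1  2  3  4  5
g(k):  0  0  1  1  2  2
So g(5) = 2.
The value of a disjunctive sum is the nim-sum of the parts.
Combined value = 4 XOR 7 XOR 2 = 1.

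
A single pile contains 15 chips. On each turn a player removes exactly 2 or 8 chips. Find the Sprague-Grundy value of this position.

Compute g(0), g(1), … for moves {2, 8}:
k:     0  1  2  3  4  5  6  7  8  9 10 11 12 13 14 15
g(k):  0  0  1  1  0  0  1  1  2  2  0  0  1  1  0  0
So g(15) = 0.

0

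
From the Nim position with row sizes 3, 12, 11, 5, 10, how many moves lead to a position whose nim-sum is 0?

Compute the nim-sum pairwise:
3 ^ 12 = 15
15 ^ 11 = 4
4 ^ 5 = 1
1 ^ 10 = 11
The overall nim-sum is X = 11. A row of size p has a winning move iff p XOR X < p (reduce it to p XOR X).
  3: 3 XOR 11 = 8 ≥ 3 — no move.
  12: 12 XOR 11 = 7 < 12 — winning move (to 7).
  11: 11 XOR 11 = 0 < 11 — winning move (to 0).
  5: 5 XOR 11 = 14 ≥ 5 — no move.
  10: 10 XOR 11 = 1 < 10 — winning move (to 1).
That gives 3 winning moves.

3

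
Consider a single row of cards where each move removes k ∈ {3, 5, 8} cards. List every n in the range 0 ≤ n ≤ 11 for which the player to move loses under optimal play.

0, 1, 2, 11

Build the Grundy sequence with g(k) = mex{g(k−s) : s ∈ {3, 5, 8}, s ≤ k}:
g(0) = mex{} = 0
g(1) = mex{} = 0
g(2) = mex{} = 0
g(3) = mex{0} = 1
g(4) = mex{0} = 1
g(5) = mex{0} = 1
g(6) = mex{0,1} = 2
g(7) = mex{0,1} = 2
g(8) = mex{0,1} = 2
g(9) = mex{0,1,2} = 3
g(10) = mex{0,1,2} = 3
g(11) = mex{1,2} = 0
The P-positions (g = 0) in 0..11 are 0, 1, 2, 11.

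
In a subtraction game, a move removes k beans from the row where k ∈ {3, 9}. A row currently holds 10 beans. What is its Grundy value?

Grundy values for subtraction set {3, 9}:
k:     0  1  2  3  4  5  6  7  8  9 10
g(k):  0  0  0  1  1  1  0  0  0  1  1
So g(10) = 1.

1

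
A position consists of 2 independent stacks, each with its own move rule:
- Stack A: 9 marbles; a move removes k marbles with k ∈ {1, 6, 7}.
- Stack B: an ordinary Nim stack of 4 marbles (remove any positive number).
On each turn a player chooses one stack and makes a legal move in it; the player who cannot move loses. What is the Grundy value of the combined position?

7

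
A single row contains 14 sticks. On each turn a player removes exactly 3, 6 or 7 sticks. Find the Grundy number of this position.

Build the Grundy sequence with g(k) = mex{g(k−s) : s ∈ {3, 6, 7}, s ≤ k}:
g(0) = mex{} = 0
g(1) = mex{} = 0
g(2) = mex{} = 0
g(3) = mex{0} = 1
g(4) = mex{0} = 1
g(5) = mex{0} = 1
g(6) = mex{0,1} = 2
g(7) = mex{0,1} = 2
g(8) = mex{0,1} = 2
g(9) = mex{0,1,2} = 3
g(10) = mex{1,2} = 0
g(11) = mex{1,2} = 0
g(12) = mex{1,2,3} = 0
g(13) = mex{0,2} = 1
g(14) = mex{0,2} = 1
So g(14) = 1.

1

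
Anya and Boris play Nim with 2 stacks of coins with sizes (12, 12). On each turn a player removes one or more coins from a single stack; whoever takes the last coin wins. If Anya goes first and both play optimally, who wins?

Compute the nim-sum pairwise:
12 ⊕ 12 = 0
The nim-sum is 0, so this is a P-position: the player to move is in a losing position under optimal play; Anya is about to move from it and so loses — Boris wins.

Boris wins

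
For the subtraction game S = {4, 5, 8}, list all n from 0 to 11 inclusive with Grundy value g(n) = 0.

0, 1, 2, 3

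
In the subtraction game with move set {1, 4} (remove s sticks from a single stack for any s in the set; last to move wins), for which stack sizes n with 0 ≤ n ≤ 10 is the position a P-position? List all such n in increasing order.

0, 2, 5, 7, 10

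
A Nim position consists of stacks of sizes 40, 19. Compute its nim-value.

59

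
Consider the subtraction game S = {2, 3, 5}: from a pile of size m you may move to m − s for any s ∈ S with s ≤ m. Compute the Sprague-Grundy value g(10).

1

Compute g(0), g(1), … for moves {2, 3, 5}:
g(0) = mex{} = 0
g(1) = mex{} = 0
g(2) = mex{0} = 1
g(3) = mex{0} = 1
g(4) = mex{0,1} = 2
g(5) = mex{0,1} = 2
g(6) = mex{0,1,2} = 3
g(7) = mex{1,2} = 0
g(8) = mex{1,2,3} = 0
g(9) = mex{0,2,3} = 1
g(10) = mex{0,2} = 1
So g(10) = 1.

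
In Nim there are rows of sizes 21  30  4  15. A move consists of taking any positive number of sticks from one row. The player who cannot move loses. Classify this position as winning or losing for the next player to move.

Compute the nim-sum pairwise:
21 ⊕ 30 = 11
11 ⊕ 4 = 15
15 ⊕ 15 = 0
The nim-sum is 0, so this is a P-position: the player to move is in a losing position under optimal play.

Losing position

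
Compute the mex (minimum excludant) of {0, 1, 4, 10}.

2

The values 0, 1 are all present; 2 is the first non-negative integer missing from the set.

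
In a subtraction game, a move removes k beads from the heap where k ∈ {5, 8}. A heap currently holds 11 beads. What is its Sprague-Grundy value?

Build the Grundy sequence with g(k) = mex{g(k−s) : s ∈ {5, 8}, s ≤ k}:
k:     0  1  2  3  4  5  6  7  8  9 10 11
g(k):  0  0  0  0  0  1  1  1  1  1  2  2
So g(11) = 2.

2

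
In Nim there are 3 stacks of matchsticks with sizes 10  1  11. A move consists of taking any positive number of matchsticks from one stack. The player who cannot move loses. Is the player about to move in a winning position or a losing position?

Losing position

Compute the nim-sum pairwise:
10 XOR 1 = 11
11 XOR 11 = 0
The nim-sum is 0, so this is a P-position: the player to move is in a losing position under optimal play.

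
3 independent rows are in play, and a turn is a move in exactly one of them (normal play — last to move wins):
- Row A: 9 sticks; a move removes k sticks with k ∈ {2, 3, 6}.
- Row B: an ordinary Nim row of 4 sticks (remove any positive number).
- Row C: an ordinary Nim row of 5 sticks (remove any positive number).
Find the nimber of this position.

For row A, compute g(0), g(1), … with moves {2, 3, 6}:
k:     0  1  2  3  4  5  6  7  8  9
g(k):  0  0  1  1  2  0  3  1  2  0
So g(9) = 0.
Row B is a plain Nim row of size 4, so its Grundy value is 4.
Row C is a plain Nim row of size 5, so its Grundy value is 5.
The value of a disjunctive sum is the nim-sum of the parts.
Combined value = 0 ⊕ 4 ⊕ 5 = 1.

1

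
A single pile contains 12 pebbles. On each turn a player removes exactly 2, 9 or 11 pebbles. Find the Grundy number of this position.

2

Grundy values for subtraction set {2, 9, 11}:
k:     0  1  2  3  4  5  6  7  8  9 10 11 12
g(k):  0  0  1  1  0  0  1  1  0  2  1  3  2
So g(12) = 2.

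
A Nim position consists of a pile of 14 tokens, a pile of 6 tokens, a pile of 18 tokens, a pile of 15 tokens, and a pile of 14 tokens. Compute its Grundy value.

27

Bitwise XOR of the heap sizes:
  01110  (14)
  00110  (6)
  10010  (18)
  01111  (15)
  01110  (14)
  -----
  11011  (27)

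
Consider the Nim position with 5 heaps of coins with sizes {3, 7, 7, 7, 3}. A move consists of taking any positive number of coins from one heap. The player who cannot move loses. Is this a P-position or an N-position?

N-position

Nim-sum: 3 ⊕ 7 ⊕ 7 ⊕ 7 ⊕ 3 = 7.
The nim-sum is 7 ≠ 0, so this is an N-position: the player to move can win.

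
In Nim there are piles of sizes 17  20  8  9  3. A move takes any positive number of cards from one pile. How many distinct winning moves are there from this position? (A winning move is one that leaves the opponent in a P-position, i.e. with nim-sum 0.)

1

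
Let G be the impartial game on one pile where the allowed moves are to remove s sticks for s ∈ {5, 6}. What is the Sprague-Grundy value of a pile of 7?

1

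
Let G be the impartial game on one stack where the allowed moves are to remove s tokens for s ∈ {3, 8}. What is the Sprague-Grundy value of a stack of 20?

Build the Grundy sequence with g(k) = mex{g(k−s) : s ∈ {3, 8}, s ≤ k}:
k:     0  1  2  3  4  5  6  7  8  9 10 11 12 13 14 15 16 17 18 19 20
g(k):  0  0  0  1  1  1  0  0  2  1  1  0  0  0  1  1  1  0  0  2  1
So g(20) = 1.

1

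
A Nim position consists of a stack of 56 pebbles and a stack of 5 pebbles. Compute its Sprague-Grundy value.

Compute the nim-sum pairwise:
56 ⊕ 5 = 61

61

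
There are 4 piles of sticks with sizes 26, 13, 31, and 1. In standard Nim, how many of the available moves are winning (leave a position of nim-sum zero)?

Compute the nim-sum pairwise:
26 XOR 13 = 23
23 XOR 31 = 8
8 XOR 1 = 9
The overall nim-sum is X = 9. A pile of size p has a winning move iff p XOR X < p (reduce it to p XOR X).
  26: 26 XOR 9 = 19 < 26 — winning move (to 19).
  13: 13 XOR 9 = 4 < 13 — winning move (to 4).
  31: 31 XOR 9 = 22 < 31 — winning move (to 22).
  1: 1 XOR 9 = 8 ≥ 1 — no move.
That gives 3 winning moves.

3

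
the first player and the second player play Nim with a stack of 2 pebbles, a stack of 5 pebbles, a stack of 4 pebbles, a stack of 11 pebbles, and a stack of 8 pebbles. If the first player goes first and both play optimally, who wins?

the second player wins

Nim-sum: 2 ⊕ 5 ⊕ 4 ⊕ 11 ⊕ 8 = 0.
The nim-sum is 0, so this is a P-position: the player to move is in a losing position under optimal play; the first player is about to move from it and so loses — the second player wins.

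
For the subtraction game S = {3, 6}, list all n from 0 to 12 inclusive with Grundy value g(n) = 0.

0, 1, 2, 9, 10, 11

Compute g(0), g(1), … for moves {3, 6}:
g(0) = mex{} = 0
g(1) = mex{} = 0
g(2) = mex{} = 0
g(3) = mex{0} = 1
g(4) = mex{0} = 1
g(5) = mex{0} = 1
g(6) = mex{0,1} = 2
g(7) = mex{0,1} = 2
g(8) = mex{0,1} = 2
g(9) = mex{1,2} = 0
g(10) = mex{1,2} = 0
g(11) = mex{1,2} = 0
g(12) = mex{0,2} = 1
The P-positions (g = 0) in 0..12 are 0, 1, 2, 9, 10, 11.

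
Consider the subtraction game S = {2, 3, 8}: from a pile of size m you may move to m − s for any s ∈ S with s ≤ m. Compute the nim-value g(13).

1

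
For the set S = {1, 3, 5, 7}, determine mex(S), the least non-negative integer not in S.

0

0 is not in the set, so the mex is 0.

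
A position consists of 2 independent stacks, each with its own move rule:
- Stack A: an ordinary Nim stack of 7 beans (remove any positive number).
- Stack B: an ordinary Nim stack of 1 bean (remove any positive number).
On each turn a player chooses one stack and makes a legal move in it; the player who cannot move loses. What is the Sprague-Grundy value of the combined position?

6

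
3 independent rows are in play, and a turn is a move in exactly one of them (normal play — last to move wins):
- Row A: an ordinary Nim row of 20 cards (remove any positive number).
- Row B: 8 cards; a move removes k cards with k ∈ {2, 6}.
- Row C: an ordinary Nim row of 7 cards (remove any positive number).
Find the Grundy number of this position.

Row A is a plain Nim row of size 20, so its Grundy value is 20.
Grundy values for row B (subtraction set {2, 6}):
k:     0  1  2  3  4  5  6  7  8
g(k):  0  0  1  1  0  0  1  1  0
So g(8) = 0.
Row C is a plain Nim row of size 7, so its Grundy value is 7.
By the Sprague-Grundy theorem, the Grundy value of a sum of independent games is the XOR of the component values.
Combined value = 20 ⊕ 0 ⊕ 7 = 19.

19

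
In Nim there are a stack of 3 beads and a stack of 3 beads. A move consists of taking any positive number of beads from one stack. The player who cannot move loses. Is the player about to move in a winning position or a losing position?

Write each in binary and XOR column by column:
  11  (3)
  11  (3)
  --
  00  (0)
The nim-sum is 0, so this is a P-position: the player to move is in a losing position under optimal play.

Losing position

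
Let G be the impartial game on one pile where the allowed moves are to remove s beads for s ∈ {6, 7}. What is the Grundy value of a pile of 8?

1

Build the Grundy sequence with g(k) = mex{g(k−s) : s ∈ {6, 7}, s ≤ k}:
k:     0  1  2  3  4  5  6  7  8
g(k):  0  0  0  0  0  0  1  1  1
So g(8) = 1.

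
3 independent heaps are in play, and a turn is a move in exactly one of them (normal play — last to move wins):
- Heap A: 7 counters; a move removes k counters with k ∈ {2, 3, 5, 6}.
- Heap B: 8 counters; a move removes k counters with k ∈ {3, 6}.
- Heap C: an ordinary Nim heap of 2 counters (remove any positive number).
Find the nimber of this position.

3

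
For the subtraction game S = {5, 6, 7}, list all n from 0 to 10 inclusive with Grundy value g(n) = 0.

Build the Grundy sequence with g(k) = mex{g(k−s) : s ∈ {5, 6, 7}, s ≤ k}:
g(0) = mex{} = 0
g(1) = mex{} = 0
g(2) = mex{} = 0
g(3) = mex{} = 0
g(4) = mex{} = 0
g(5) = mex{0} = 1
g(6) = mex{0} = 1
g(7) = mex{0} = 1
g(8) = mex{0} = 1
g(9) = mex{0} = 1
g(10) = mex{0,1} = 2
The P-positions (g = 0) in 0..10 are 0, 1, 2, 3, 4.

0, 1, 2, 3, 4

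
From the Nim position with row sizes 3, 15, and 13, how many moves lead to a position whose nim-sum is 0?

Nim-sum: 3 XOR 15 XOR 13 = 1.
The overall nim-sum is X = 1. A row of size p has a winning move iff p XOR X < p (reduce it to p XOR X).
  3: 3 XOR 1 = 2 < 3 — winning move (to 2).
  15: 15 XOR 1 = 14 < 15 — winning move (to 14).
  13: 13 XOR 1 = 12 < 13 — winning move (to 12).
That gives 3 winning moves.

3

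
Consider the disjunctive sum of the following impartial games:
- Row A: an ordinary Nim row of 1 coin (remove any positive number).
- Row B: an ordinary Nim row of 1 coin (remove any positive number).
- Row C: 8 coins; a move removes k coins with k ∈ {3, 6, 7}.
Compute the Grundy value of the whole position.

Row A is a plain Nim row of size 1, so its Grundy value is 1.
Row B is a plain Nim row of size 1, so its Grundy value is 1.
For row C, compute g(0), g(1), … with moves {3, 6, 7}:
g(0) = mex{} = 0
g(1) = mex{} = 0
g(2) = mex{} = 0
g(3) = mex{0} = 1
g(4) = mex{0} = 1
g(5) = mex{0} = 1
g(6) = mex{0,1} = 2
g(7) = mex{0,1} = 2
g(8) = mex{0,1} = 2
So g(8) = 2.
By the Sprague-Grundy theorem, the Grundy value of a sum of independent games is the XOR of the component values.
Combined value = 1 XOR 1 XOR 2 = 2.

2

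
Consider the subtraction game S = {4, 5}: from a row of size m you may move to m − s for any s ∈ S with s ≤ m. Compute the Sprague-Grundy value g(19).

0

Build the Grundy sequence with g(k) = mex{g(k−s) : s ∈ {4, 5}, s ≤ k}:
k:     0  1  2  3  4  5  6  7  8  9 10 11 12 13 14 15 16 17 18 19
g(k):  0  0  0  0  1  1  1  1  2  0  0  0  0  1  1  1  1  2  0  0
So g(19) = 0.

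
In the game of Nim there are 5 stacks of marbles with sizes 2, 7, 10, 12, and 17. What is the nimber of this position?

18

Compute the nim-sum pairwise:
2 ⊕ 7 = 5
5 ⊕ 10 = 15
15 ⊕ 12 = 3
3 ⊕ 17 = 18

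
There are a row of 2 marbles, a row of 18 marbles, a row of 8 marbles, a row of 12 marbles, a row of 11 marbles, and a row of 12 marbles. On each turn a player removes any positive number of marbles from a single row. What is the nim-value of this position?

19

Bitwise XOR of the heap sizes:
  00010  (2)
  10010  (18)
  01000  (8)
  01100  (12)
  01011  (11)
  01100  (12)
  -----
  10011  (19)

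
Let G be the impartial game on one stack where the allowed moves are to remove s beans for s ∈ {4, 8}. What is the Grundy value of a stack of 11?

Grundy values for subtraction set {4, 8}:
g(0) = mex{} = 0
g(1) = mex{} = 0
g(2) = mex{} = 0
g(3) = mex{} = 0
g(4) = mex{0} = 1
g(5) = mex{0} = 1
g(6) = mex{0} = 1
g(7) = mex{0} = 1
g(8) = mex{0,1} = 2
g(9) = mex{0,1} = 2
g(10) = mex{0,1} = 2
g(11) = mex{0,1} = 2
So g(11) = 2.

2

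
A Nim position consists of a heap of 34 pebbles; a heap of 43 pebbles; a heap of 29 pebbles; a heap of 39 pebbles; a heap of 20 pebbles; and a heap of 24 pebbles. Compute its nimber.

63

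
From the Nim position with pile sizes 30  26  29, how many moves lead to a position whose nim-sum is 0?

Nim-sum: 30 ^ 26 ^ 29 = 25.
The overall nim-sum is X = 25. A pile of size p has a winning move iff p XOR X < p (reduce it to p XOR X).
  30: 30 XOR 25 = 7 < 30 — winning move (to 7).
  26: 26 XOR 25 = 3 < 26 — winning move (to 3).
  29: 29 XOR 25 = 4 < 29 — winning move (to 4).
That gives 3 winning moves.

3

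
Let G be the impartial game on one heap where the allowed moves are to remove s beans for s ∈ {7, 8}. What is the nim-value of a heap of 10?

Grundy values for subtraction set {7, 8}:
k:     0  1  2  3  4  5  6  7  8  9 10
g(k):  0  0  0  0  0  0  0  1  1  1  1
So g(10) = 1.

1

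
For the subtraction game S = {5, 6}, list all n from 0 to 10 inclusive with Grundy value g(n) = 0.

Compute g(0), g(1), … for moves {5, 6}:
k:     0  1  2  3  4  5  6  7  8  9 10
g(k):  0  0  0  0  0  1  1  1  1  1  2
The P-positions (g = 0) in 0..10 are 0, 1, 2, 3, 4.

0, 1, 2, 3, 4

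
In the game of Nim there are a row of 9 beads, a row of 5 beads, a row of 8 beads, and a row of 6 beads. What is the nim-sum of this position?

In binary:
  1001  (9)
  0101  (5)
  1000  (8)
  0110  (6)
  ----
  0010  (2)

2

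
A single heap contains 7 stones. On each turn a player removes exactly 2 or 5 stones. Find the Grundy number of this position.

Compute g(0), g(1), … for moves {2, 5}:
k:     0  1  2  3  4  5  6  7
g(k):  0  0  1  1  0  2  1  0
So g(7) = 0.

0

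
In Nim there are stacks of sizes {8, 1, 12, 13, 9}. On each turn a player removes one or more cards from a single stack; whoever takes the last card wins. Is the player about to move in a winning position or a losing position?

Nim-sum: 8 XOR 1 XOR 12 XOR 13 XOR 9 = 1.
The nim-sum is 1 ≠ 0, so this is an N-position: the player to move can win.

Winning position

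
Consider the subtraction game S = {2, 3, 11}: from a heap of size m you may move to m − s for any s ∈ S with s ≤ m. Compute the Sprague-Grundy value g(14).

Grundy values for subtraction set {2, 3, 11}:
g(0) = mex{} = 0
g(1) = mex{} = 0
g(2) = mex{0} = 1
g(3) = mex{0} = 1
g(4) = mex{0,1} = 2
g(5) = mex{1} = 0
g(6) = mex{1,2} = 0
g(7) = mex{0,2} = 1
g(8) = mex{0} = 1
g(9) = mex{0,1} = 2
g(10) = mex{1} = 0
g(11) = mex{0,1,2} = 3
g(12) = mex{0,2} = 1
g(13) = mex{0,1,3} = 2
g(14) = mex{1,3} = 0
So g(14) = 0.

0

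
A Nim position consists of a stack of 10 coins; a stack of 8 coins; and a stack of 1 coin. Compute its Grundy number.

3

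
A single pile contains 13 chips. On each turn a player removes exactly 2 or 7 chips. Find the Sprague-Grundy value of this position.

0

Compute g(0), g(1), … for moves {2, 7}:
g(0) = mex{} = 0
g(1) = mex{} = 0
g(2) = mex{0} = 1
g(3) = mex{0} = 1
g(4) = mex{1} = 0
g(5) = mex{1} = 0
g(6) = mex{0} = 1
g(7) = mex{0} = 1
g(8) = mex{0,1} = 2
g(9) = mex{1} = 0
g(10) = mex{1,2} = 0
g(11) = mex{0} = 1
g(12) = mex{0} = 1
g(13) = mex{1} = 0
So g(13) = 0.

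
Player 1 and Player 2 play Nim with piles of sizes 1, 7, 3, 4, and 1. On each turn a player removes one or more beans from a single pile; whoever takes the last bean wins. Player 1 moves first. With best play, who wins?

Bitwise XOR of the heap sizes:
  001  (1)
  111  (7)
  011  (3)
  100  (4)
  001  (1)
  ---
  000  (0)
The nim-sum is 0, so this is a P-position: the player to move is in a losing position under optimal play; Player 1 is about to move from it and so loses — Player 2 wins.

Player 2 wins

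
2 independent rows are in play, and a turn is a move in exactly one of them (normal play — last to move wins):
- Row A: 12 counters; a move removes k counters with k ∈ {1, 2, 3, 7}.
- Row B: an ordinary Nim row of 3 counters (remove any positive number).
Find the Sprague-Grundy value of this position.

For row A, compute g(0), g(1), … with moves {1, 2, 3, 7}:
k:     0  1  2  3  4  5  6  7  8  9 10 11 12
g(k):  0  1  2  3  0  1  2  3  0  1  2  3  0
So g(12) = 0.
Row B is a plain Nim row of size 3, so its Grundy value is 3.
By the Sprague-Grundy theorem, the Grundy value of a sum of independent games is the XOR of the component values.
Combined value = 0 ⊕ 3 = 3.

3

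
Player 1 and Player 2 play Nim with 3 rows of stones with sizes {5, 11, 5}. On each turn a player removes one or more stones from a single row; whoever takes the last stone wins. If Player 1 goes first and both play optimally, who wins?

Nim-sum: 5 ^ 11 ^ 5 = 11.
The nim-sum is 11 ≠ 0, so this is an N-position: the player to move can win; Player 1 has a winning move.

Player 1 wins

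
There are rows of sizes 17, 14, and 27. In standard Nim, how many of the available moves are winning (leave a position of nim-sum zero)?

1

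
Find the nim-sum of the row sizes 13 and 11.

6

Bitwise XOR of the heap sizes:
  1101  (13)
  1011  (11)
  ----
  0110  (6)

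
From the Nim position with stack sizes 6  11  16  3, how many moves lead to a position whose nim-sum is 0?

Nim-sum: 6 ^ 11 ^ 16 ^ 3 = 30.
The overall nim-sum is X = 30. A stack of size p has a winning move iff p XOR X < p (reduce it to p XOR X).
  6: 6 XOR 30 = 24 ≥ 6 — no move.
  11: 11 XOR 30 = 21 ≥ 11 — no move.
  16: 16 XOR 30 = 14 < 16 — winning move (to 14).
  3: 3 XOR 30 = 29 ≥ 3 — no move.
That gives 1 winning move.

1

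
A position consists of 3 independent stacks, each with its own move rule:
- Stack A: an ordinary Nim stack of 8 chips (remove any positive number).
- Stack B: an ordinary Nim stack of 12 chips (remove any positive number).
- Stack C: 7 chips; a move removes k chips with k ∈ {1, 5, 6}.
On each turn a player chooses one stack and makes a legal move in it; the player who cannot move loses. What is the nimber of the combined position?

7

Stack A is a plain Nim stack of size 8, so its Grundy value is 8.
Stack B is a plain Nim stack of size 12, so its Grundy value is 12.
Grundy values for stack C (subtraction set {1, 5, 6}):
k:     0  1  2  3  4  5  6  7
g(k):  0  1  0  1  0  1  2  3
So g(7) = 3.
By the Sprague-Grundy theorem, the Grundy value of a sum of independent games is the XOR of the component values.
Combined value = 8 XOR 12 XOR 3 = 7.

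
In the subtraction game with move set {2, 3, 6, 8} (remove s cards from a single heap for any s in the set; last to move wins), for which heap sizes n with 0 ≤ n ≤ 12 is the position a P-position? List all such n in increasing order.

Grundy values for subtraction set {2, 3, 6, 8}:
k:     0  1  2  3  4  5  6  7  8  9 10 11 12
g(k):  0  0  1  1  2  0  3  1  2  2  0  3  1
The P-positions (g = 0) in 0..12 are 0, 1, 5, 10.

0, 1, 5, 10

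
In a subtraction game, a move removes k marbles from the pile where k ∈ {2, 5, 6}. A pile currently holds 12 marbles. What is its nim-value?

0

Grundy values for subtraction set {2, 5, 6}:
g(0) = mex{} = 0
g(1) = mex{} = 0
g(2) = mex{0} = 1
g(3) = mex{0} = 1
g(4) = mex{1} = 0
g(5) = mex{0,1} = 2
g(6) = mex{0} = 1
g(7) = mex{0,1,2} = 3
g(8) = mex{1} = 0
g(9) = mex{0,1,3} = 2
g(10) = mex{0,2} = 1
g(11) = mex{1,2} = 0
g(12) = mex{1,3} = 0
So g(12) = 0.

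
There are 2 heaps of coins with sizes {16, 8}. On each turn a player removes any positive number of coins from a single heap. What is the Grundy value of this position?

Compute the nim-sum pairwise:
16 XOR 8 = 24

24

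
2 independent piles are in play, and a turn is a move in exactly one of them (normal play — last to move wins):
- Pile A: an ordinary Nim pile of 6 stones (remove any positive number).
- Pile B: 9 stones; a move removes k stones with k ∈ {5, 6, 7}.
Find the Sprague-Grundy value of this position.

Pile A is a plain Nim pile of size 6, so its Grundy value is 6.
For pile B, compute g(0), g(1), … with moves {5, 6, 7}:
k:     0  1  2  3  4  5  6  7  8  9
g(k):  0  0  0  0  0  1  1  1  1  1
So g(9) = 1.
The value of a disjunctive sum is the nim-sum of the parts.
Combined value = 6 XOR 1 = 7.

7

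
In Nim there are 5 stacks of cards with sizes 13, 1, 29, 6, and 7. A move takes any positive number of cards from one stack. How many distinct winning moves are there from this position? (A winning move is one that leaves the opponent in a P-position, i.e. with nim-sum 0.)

1

Nim-sum: 13 ^ 1 ^ 29 ^ 6 ^ 7 = 16.
The overall nim-sum is X = 16. A stack of size p has a winning move iff p XOR X < p (reduce it to p XOR X).
  13: 13 XOR 16 = 29 ≥ 13 — no move.
  1: 1 XOR 16 = 17 ≥ 1 — no move.
  29: 29 XOR 16 = 13 < 29 — winning move (to 13).
  6: 6 XOR 16 = 22 ≥ 6 — no move.
  7: 7 XOR 16 = 23 ≥ 7 — no move.
That gives 1 winning move.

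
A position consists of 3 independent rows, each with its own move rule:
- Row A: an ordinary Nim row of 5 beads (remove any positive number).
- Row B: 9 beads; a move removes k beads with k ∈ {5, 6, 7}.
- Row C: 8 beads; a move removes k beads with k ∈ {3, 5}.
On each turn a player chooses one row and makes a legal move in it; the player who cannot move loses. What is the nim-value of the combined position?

Row A is a plain Nim row of size 5, so its Grundy value is 5.
Build the Grundy sequence for row B with g(k) = mex{g(k−s) : s ∈ {5, 6, 7}, s ≤ k}:
g(0) = mex{} = 0
g(1) = mex{} = 0
g(2) = mex{} = 0
g(3) = mex{} = 0
g(4) = mex{} = 0
g(5) = mex{0} = 1
g(6) = mex{0} = 1
g(7) = mex{0} = 1
g(8) = mex{0} = 1
g(9) = mex{0} = 1
So g(9) = 1.
For row C, compute g(0), g(1), … with moves {3, 5}:
g(0) = mex{} = 0
g(1) = mex{} = 0
g(2) = mex{} = 0
g(3) = mex{0} = 1
g(4) = mex{0} = 1
g(5) = mex{0} = 1
g(6) = mex{0,1} = 2
g(7) = mex{0,1} = 2
g(8) = mex{1} = 0
So g(8) = 0.
By the Sprague-Grundy theorem, the Grundy value of a sum of independent games is the XOR of the component values.
Combined value = 5 ⊕ 1 ⊕ 0 = 4.

4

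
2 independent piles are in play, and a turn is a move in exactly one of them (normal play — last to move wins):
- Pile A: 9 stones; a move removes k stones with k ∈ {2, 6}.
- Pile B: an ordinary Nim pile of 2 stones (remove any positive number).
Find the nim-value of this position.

2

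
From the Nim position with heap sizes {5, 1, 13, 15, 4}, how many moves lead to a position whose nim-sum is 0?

1

Bitwise XOR of the heap sizes:
  0101  (5)
  0001  (1)
  1101  (13)
  1111  (15)
  0100  (4)
  ----
  0010  (2)
The overall nim-sum is X = 2. A heap of size p has a winning move iff p XOR X < p (reduce it to p XOR X).
  5: 5 XOR 2 = 7 ≥ 5 — no move.
  1: 1 XOR 2 = 3 ≥ 1 — no move.
  13: 13 XOR 2 = 15 ≥ 13 — no move.
  15: 15 XOR 2 = 13 < 15 — winning move (to 13).
  4: 4 XOR 2 = 6 ≥ 4 — no move.
That gives 1 winning move.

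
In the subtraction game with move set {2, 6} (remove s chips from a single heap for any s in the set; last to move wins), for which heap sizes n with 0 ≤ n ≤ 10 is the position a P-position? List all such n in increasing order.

0, 1, 4, 5, 8, 9

Build the Grundy sequence with g(k) = mex{g(k−s) : s ∈ {2, 6}, s ≤ k}:
k:     0  1  2  3  4  5  6  7  8  9 10
g(k):  0  0  1  1  0  0  1  1  0  0  1
The P-positions (g = 0) in 0..10 are 0, 1, 4, 5, 8, 9.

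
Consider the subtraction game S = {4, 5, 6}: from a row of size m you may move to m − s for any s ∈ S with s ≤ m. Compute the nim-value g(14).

1

Grundy values for subtraction set {4, 5, 6}:
g(0) = mex{} = 0
g(1) = mex{} = 0
g(2) = mex{} = 0
g(3) = mex{} = 0
g(4) = mex{0} = 1
g(5) = mex{0} = 1
g(6) = mex{0} = 1
g(7) = mex{0} = 1
g(8) = mex{0,1} = 2
g(9) = mex{0,1} = 2
g(10) = mex{1} = 0
g(11) = mex{1} = 0
g(12) = mex{1,2} = 0
g(13) = mex{1,2} = 0
g(14) = mex{0,2} = 1
So g(14) = 1.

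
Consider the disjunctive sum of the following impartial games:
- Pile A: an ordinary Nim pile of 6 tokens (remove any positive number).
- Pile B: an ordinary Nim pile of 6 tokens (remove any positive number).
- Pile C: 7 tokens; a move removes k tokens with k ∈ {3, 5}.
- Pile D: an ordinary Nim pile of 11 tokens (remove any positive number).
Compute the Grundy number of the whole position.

Pile A is a plain Nim pile of size 6, so its Grundy value is 6.
Pile B is a plain Nim pile of size 6, so its Grundy value is 6.
For pile C, compute g(0), g(1), … with moves {3, 5}:
k:     0  1  2  3  4  5  6  7
g(k):  0  0  0  1  1  1  2  2
So g(7) = 2.
Pile D is a plain Nim pile of size 11, so its Grundy value is 11.
By the Sprague-Grundy theorem, the Grundy value of a sum of independent games is the XOR of the component values.
Combined value = 6 ⊕ 6 ⊕ 2 ⊕ 11 = 9.

9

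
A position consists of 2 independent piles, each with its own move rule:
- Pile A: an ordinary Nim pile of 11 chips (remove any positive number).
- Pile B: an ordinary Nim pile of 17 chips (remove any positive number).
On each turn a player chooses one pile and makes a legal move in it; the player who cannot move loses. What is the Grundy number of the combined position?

26

Pile A is a plain Nim pile of size 11, so its Grundy value is 11.
Pile B is a plain Nim pile of size 17, so its Grundy value is 17.
The value of a disjunctive sum is the nim-sum of the parts.
Combined value = 11 ⊕ 17 = 26.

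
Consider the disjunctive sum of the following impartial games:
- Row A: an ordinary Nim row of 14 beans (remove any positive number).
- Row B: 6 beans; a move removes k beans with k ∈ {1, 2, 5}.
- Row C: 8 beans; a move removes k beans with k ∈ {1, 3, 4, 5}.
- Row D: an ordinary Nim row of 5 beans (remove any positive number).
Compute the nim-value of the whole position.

11

Row A is a plain Nim row of size 14, so its Grundy value is 14.
For row B, compute g(0), g(1), … with moves {1, 2, 5}:
g(0) = mex{} = 0
g(1) = mex{0} = 1
g(2) = mex{0,1} = 2
g(3) = mex{1,2} = 0
g(4) = mex{0,2} = 1
g(5) = mex{0,1} = 2
g(6) = mex{1,2} = 0
So g(6) = 0.
Build the Grundy sequence for row C with g(k) = mex{g(k−s) : s ∈ {1, 3, 4, 5}, s ≤ k}:
g(0) = mex{} = 0
g(1) = mex{0} = 1
g(2) = mex{1} = 0
g(3) = mex{0} = 1
g(4) = mex{0,1} = 2
g(5) = mex{0,1,2} = 3
g(6) = mex{0,1,3} = 2
g(7) = mex{0,1,2} = 3
g(8) = mex{1,2,3} = 0
So g(8) = 0.
Row D is a plain Nim row of size 5, so its Grundy value is 5.
By the Sprague-Grundy theorem, the Grundy value of a sum of independent games is the XOR of the component values.
Combined value = 14 ⊕ 0 ⊕ 0 ⊕ 5 = 11.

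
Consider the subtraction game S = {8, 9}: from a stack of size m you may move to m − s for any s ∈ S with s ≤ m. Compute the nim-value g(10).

Grundy values for subtraction set {8, 9}:
g(0) = mex{} = 0
g(1) = mex{} = 0
g(2) = mex{} = 0
g(3) = mex{} = 0
g(4) = mex{} = 0
g(5) = mex{} = 0
g(6) = mex{} = 0
g(7) = mex{} = 0
g(8) = mex{0} = 1
g(9) = mex{0} = 1
g(10) = mex{0} = 1
So g(10) = 1.

1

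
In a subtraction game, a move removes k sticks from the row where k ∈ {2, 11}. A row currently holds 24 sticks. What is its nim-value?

1

Build the Grundy sequence with g(k) = mex{g(k−s) : s ∈ {2, 11}, s ≤ k}:
k:     0  1  2  3  4  5  6  7  8  9 10 11 12 13 14 15 16 17 18 19 20 21 22 23 24
g(k):  0  0  1  1  0  0  1  1  0  0  1  1  2  0  0  1  1  0  0  1  1  0  0  1  1
So g(24) = 1.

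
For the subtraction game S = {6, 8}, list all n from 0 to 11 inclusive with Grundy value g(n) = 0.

0, 1, 2, 3, 4, 5

Grundy values for subtraction set {6, 8}:
k:     0  1  2  3  4  5  6  7  8  9 10 11
g(k):  0  0  0  0  0  0  1  1  1  1  1  1
The P-positions (g = 0) in 0..11 are 0, 1, 2, 3, 4, 5.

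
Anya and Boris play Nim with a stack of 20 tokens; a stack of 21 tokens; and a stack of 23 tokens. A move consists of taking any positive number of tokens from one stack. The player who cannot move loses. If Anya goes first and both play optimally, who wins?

Anya wins

Compute the nim-sum pairwise:
20 ⊕ 21 = 1
1 ⊕ 23 = 22
The nim-sum is 22 ≠ 0, so this is an N-position: the player to move can win; Anya has a winning move.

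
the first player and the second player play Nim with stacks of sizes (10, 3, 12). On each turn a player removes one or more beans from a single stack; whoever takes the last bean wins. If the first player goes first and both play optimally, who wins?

Write each in binary and XOR column by column:
  1010  (10)
  0011  (3)
  1100  (12)
  ----
  0101  (5)
The nim-sum is 5 ≠ 0, so this is an N-position: the player to move can win; the first player has a winning move.

the first player wins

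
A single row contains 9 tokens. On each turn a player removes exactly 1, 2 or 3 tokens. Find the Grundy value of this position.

Compute g(0), g(1), … for moves {1, 2, 3}:
g(0) = mex{} = 0
g(1) = mex{0} = 1
g(2) = mex{0,1} = 2
g(3) = mex{0,1,2} = 3
g(4) = mex{1,2,3} = 0
g(5) = mex{0,2,3} = 1
g(6) = mex{0,1,3} = 2
g(7) = mex{0,1,2} = 3
g(8) = mex{1,2,3} = 0
g(9) = mex{0,2,3} = 1
So g(9) = 1.

1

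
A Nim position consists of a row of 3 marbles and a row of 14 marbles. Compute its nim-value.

13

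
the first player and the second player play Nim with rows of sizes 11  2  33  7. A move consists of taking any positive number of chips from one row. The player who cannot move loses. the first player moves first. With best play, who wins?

Nim-sum: 11 ^ 2 ^ 33 ^ 7 = 47.
The nim-sum is 47 ≠ 0, so this is an N-position: the player to move can win; the first player has a winning move.

the first player wins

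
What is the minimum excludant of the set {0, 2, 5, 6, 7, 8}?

1

0 is in the set but 1 is not, so the mex is 1.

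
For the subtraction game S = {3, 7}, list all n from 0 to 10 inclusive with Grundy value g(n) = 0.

0, 1, 2, 6, 10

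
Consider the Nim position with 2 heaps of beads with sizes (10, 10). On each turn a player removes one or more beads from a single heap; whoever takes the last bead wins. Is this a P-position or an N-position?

Write each in binary and XOR column by column:
  1010  (10)
  1010  (10)
  ----
  0000  (0)
The nim-sum is 0, so this is a P-position: the player to move is in a losing position under optimal play.

P-position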